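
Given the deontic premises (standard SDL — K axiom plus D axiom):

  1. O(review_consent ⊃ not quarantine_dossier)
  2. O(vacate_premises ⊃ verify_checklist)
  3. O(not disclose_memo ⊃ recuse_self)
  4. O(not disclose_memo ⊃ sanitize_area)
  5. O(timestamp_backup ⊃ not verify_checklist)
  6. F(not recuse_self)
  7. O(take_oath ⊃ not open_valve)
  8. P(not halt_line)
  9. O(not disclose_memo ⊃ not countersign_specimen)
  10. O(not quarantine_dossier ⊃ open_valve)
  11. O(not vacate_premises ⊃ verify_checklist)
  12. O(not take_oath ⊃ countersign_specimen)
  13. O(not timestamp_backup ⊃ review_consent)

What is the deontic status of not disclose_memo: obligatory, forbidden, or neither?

Premises 2 and 11 are O(vacate_premises ⊃ verify_checklist) and O(not vacate_premises ⊃ verify_checklist); every ideal world satisfies vacate_premises or not vacate_premises, so in either case verify_checklist holds — hence O(verify_checklist).
The contrapositive of premise 5 (O(timestamp_backup ⊃ not verify_checklist)) is O(verify_checklist ⊃ not timestamp_backup), and O(verify_checklist) is already established, so O(not timestamp_backup).
Applying K to premise 13 (O(not timestamp_backup ⊃ review_consent)) and O(not timestamp_backup) yields O(review_consent).
Applying K to premise 1 (O(review_consent ⊃ not quarantine_dossier)) and O(review_consent) yields O(not quarantine_dossier).
With premise 10, O(not quarantine_dossier ⊃ open_valve), the K-axiom yields O(open_valve).
Premise 7 is O(take_oath ⊃ not open_valve); contrapositively O(open_valve ⊃ not take_oath). Since O(open_valve) holds, K gives O(not take_oath).
Premise 12 is O(not take_oath ⊃ countersign_specimen); since O(not take_oath), deontic closure gives O(countersign_specimen).
Premise 9, O(not disclose_memo ⊃ not countersign_specimen), contraposes to O(countersign_specimen ⊃ disclose_memo); with O(countersign_specimen) we get O(disclose_memo).
Premises 3, 4, 6, 8 do not contribute to this derivation.
Thus O(disclose_memo), which is F(not disclose_memo): not disclose_memo is forbidden.

Forbidden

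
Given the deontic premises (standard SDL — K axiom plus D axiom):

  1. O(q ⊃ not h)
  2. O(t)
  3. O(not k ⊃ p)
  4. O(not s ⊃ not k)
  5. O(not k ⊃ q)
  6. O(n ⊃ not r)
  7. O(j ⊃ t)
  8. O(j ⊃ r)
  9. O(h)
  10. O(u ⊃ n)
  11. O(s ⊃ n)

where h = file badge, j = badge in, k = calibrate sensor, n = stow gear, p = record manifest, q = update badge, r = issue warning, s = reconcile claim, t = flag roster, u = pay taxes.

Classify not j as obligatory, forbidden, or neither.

Obligatory

Premise 9 gives O(h).
Premise 1, O(q ⊃ not h), contraposes to O(h ⊃ not q); with O(h) we get O(not q).
The contrapositive of premise 5 (O(not k ⊃ q)) is O(not q ⊃ k), and O(not q) is already established, so O(k).
Premise 4, O(not s ⊃ not k), contraposes to O(k ⊃ s); with O(k) we get O(s).
With premise 11, O(s ⊃ n), the K-axiom yields O(n).
Applying K to premise 6 (O(n ⊃ not r)) and O(n) yields O(not r).
The contrapositive of premise 8 (O(j ⊃ r)) is O(not r ⊃ not j), and O(not r) is already established, so O(not j).
Premises 2, 3, 7, 10 do not contribute to this derivation.
Hence not j is obligatory.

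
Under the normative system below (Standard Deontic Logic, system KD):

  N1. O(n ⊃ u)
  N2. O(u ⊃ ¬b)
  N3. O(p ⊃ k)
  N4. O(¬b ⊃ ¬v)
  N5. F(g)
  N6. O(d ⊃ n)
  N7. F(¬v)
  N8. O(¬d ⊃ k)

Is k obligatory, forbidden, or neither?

Obligatory

F(¬v) at premise 7 means O(v).
Premise 4 is O(¬b ⊃ ¬v); contrapositively O(v ⊃ b). Since O(v) holds, K gives O(b).
Premise 2 is O(u ⊃ ¬b); contrapositively O(b ⊃ ¬u). Since O(b) holds, K gives O(¬u).
Premise 1, O(n ⊃ u), contraposes to O(¬u ⊃ ¬n); with O(¬u) we get O(¬n).
Premise 6, O(d ⊃ n), contraposes to O(¬n ⊃ ¬d); with O(¬n) we get O(¬d).
With premise 8, O(¬d ⊃ k), the K-axiom yields O(k).
Premises 3, 5 do not contribute to this derivation.
Hence k is obligatory.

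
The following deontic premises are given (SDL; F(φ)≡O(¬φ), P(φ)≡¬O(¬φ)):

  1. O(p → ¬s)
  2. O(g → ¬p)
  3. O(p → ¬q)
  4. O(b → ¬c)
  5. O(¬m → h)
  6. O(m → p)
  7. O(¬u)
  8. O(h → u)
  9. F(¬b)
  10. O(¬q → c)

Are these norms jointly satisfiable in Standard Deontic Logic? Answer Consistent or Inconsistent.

Premise 9 is F(¬b), i.e. O(b).
From O(b) and premise 4, O(b → ¬c), we obtain O(¬c).
Premise 10, O(¬q → c), contraposes to O(¬c → q); with O(¬c) we get O(q).
The contrapositive of premise 3 (O(p → ¬q)) is O(q → ¬p), and O(q) is already established, so O(¬p).
Premise 6, O(m → p), contraposes to O(¬p → ¬m); with O(¬p) we get O(¬m).
With premise 5, O(¬m → h), the K-axiom yields O(h).
Applying K to premise 8 (O(h → u)) and O(h) yields O(u).
Yet premise 7 states O(¬u).
We now have both O(u) and O(¬u) — u is simultaneously obligatory and forbidden, violating the D-axiom.

Inconsistent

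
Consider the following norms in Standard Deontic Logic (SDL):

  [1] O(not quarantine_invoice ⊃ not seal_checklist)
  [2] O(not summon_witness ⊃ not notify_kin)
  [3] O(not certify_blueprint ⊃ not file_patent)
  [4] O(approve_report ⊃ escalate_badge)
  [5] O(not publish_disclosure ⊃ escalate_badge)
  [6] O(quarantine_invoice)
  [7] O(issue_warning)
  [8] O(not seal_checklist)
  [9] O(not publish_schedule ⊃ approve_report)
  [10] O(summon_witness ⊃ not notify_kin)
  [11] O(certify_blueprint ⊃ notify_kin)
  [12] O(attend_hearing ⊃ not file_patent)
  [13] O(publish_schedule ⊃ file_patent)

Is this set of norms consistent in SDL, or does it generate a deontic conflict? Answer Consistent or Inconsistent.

Premise 1 is O(not quarantine_invoice ⊃ not seal_checklist); even if O(not seal_checklist) held, inferring O(not quarantine_invoice) would be affirming the consequent — invalid.
So O(not quarantine_invoice) is not derivable, and the apparent clash with O(quarantine_invoice) does not arise.
A world satisfying every obligation exists (e.g. approve_report=true, attend_hearing=false, certify_blueprint=false, escalate_badge=true, file_patent=false, issue_warning=true, notify_kin=false, publish_disclosure=false, publish_schedule=false, quarantine_invoice=true, seal_checklist=false, summon_witness=false); no atom is both obligatory and forbidden, so the set is consistent.

Consistent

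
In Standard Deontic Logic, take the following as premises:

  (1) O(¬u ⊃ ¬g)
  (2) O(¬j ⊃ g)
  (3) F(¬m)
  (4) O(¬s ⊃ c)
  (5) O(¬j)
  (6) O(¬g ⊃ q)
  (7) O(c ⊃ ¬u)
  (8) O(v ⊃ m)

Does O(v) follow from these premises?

Premise 8 is O(v ⊃ m); even if O(m) held, inferring O(v) would be affirming the consequent — invalid.
No other premise forces O(v). An ideal world satisfying every premise can still have v false, so O(v) is not derivable.

No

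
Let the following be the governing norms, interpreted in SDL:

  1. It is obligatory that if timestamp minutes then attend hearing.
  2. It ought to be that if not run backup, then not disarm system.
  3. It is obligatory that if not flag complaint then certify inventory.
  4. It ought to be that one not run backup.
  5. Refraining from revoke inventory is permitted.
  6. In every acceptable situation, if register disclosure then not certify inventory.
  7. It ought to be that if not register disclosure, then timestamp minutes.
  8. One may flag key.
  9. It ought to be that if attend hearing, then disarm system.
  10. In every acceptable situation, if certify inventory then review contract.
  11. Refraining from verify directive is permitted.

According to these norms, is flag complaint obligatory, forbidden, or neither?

From premise 4 we have O(¬run_backup).
Premise 2 is O(¬run_backup → ¬disarm_system); since O(¬run_backup), deontic closure gives O(¬disarm_system).
Premise 9 is O(attend_hearing → disarm_system); contrapositively O(¬disarm_system → ¬attend_hearing). Since O(¬disarm_system) holds, K gives O(¬attend_hearing).
The contrapositive of premise 1 (O(timestamp_minutes → attend_hearing)) is O(¬attend_hearing → ¬timestamp_minutes), and O(¬attend_hearing) is already established, so O(¬timestamp_minutes).
Premise 7 is O(¬register_disclosure → timestamp_minutes); contrapositively O(¬timestamp_minutes → register_disclosure). Since O(¬timestamp_minutes) holds, K gives O(register_disclosure).
Applying K to premise 6 (O(register_disclosure → ¬certify_inventory)) and O(register_disclosure) yields O(¬certify_inventory).
The contrapositive of premise 3 (O(¬flag_complaint → certify_inventory)) is O(¬certify_inventory → flag_complaint), and O(¬certify_inventory) is already established, so O(flag_complaint).
Premises 5, 8, 10, 11 do not contribute to this derivation.
Hence flag_complaint is obligatory.

Obligatory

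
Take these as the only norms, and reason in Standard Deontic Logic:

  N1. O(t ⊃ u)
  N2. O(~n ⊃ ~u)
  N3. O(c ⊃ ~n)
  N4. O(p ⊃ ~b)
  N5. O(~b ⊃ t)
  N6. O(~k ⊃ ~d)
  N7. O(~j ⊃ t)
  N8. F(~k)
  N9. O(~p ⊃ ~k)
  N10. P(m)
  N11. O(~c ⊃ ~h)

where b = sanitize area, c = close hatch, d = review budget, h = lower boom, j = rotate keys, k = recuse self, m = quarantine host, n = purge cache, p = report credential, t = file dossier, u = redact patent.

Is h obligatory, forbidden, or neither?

Forbidden

Premise 8, F(~k), is equivalent to O(k).
The contrapositive of premise 9 (O(~p ⊃ ~k)) is O(k ⊃ p), and O(k) is already established, so O(p).
From O(p) and premise 4, O(p ⊃ ~b), we obtain O(~b).
From O(~b) and premise 5, O(~b ⊃ t), we obtain O(t).
With premise 1, O(t ⊃ u), the K-axiom yields O(u).
Premise 2, O(~n ⊃ ~u), contraposes to O(u ⊃ n); with O(u) we get O(n).
Premise 3, O(c ⊃ ~n), contraposes to O(n ⊃ ~c); with O(n) we get O(~c).
Applying K to premise 11 (O(~c ⊃ ~h)) and O(~c) yields O(~h).
Premises 6, 7, 10 do not contribute to this derivation.
Thus O(~h), which is F(h): h is forbidden.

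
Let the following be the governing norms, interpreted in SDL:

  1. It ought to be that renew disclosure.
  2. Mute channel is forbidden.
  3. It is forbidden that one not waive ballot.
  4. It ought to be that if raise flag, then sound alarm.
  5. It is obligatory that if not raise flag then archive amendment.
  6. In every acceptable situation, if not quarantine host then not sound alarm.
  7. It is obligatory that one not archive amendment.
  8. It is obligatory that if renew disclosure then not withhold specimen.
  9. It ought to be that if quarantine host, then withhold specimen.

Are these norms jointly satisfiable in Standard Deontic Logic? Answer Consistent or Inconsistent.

Premise 1 gives O(renew_disclosure).
With premise 8, O(renew_disclosure → ¬withhold_specimen), the K-axiom yields O(¬withhold_specimen).
Premise 9, O(quarantine_host → withhold_specimen), contraposes to O(¬withhold_specimen → ¬quarantine_host); with O(¬withhold_specimen) we get O(¬quarantine_host).
With premise 6, O(¬quarantine_host → ¬sound_alarm), the K-axiom yields O(¬sound_alarm).
Premise 4, O(raise_flag → sound_alarm), contraposes to O(¬sound_alarm → ¬raise_flag); with O(¬sound_alarm) we get O(¬raise_flag).
Applying K to premise 5 (O(¬raise_flag → archive_amendment)) and O(¬raise_flag) yields O(archive_amendment).
But premise 7 directly asserts O(¬archive_amendment).
We now have both O(archive_amendment) and O(¬archive_amendment) — archive_amendment is simultaneously obligatory and forbidden, violating the D-axiom.

Inconsistent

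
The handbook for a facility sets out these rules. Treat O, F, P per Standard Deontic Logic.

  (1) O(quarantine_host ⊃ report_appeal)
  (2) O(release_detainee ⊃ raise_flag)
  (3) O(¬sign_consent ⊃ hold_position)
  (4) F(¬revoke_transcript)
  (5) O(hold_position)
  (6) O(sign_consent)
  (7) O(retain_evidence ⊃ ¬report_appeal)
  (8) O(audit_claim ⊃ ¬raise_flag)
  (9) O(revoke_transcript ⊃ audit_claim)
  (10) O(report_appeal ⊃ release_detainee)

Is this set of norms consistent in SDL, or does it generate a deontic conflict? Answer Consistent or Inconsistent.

Consistent

Premise 3 is O(¬sign_consent ⊃ hold_position); even if O(hold_position) held, inferring O(¬sign_consent) would be affirming the consequent — invalid.
So O(¬sign_consent) is not derivable, and the apparent clash with O(sign_consent) does not arise.
A world satisfying every obligation exists (e.g. audit_claim=true, hold_position=true, quarantine_host=false, raise_flag=false, release_detainee=false, report_appeal=false, retain_evidence=false, revoke_transcript=true, sign_consent=true); no atom is both obligatory and forbidden, so the set is consistent.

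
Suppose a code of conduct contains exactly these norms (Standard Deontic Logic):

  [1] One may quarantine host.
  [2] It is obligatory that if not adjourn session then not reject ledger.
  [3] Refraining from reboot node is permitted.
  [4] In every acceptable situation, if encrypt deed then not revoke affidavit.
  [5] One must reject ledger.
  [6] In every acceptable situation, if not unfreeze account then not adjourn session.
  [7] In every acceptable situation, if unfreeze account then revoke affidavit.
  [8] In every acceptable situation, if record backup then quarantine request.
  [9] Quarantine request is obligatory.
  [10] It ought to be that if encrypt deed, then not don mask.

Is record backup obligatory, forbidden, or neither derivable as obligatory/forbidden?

Premise 8 is O(record_backup → quarantine_request); even if O(quarantine_request) held, inferring O(record_backup) would be affirming the consequent — invalid.
No premise or chain of K-axiom applications forces O(record_backup), and none forces O(¬record_backup). So record_backup is neither obligatory nor forbidden under these norms.

Neither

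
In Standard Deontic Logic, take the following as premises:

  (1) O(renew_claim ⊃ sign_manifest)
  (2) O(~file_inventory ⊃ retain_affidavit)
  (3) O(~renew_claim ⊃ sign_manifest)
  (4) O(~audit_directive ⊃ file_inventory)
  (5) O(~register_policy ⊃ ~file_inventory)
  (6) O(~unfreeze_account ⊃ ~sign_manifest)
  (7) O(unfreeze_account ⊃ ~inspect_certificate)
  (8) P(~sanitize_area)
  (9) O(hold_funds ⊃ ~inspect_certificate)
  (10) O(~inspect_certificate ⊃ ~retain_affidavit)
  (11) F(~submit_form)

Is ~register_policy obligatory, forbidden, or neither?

Forbidden

Premises 3 and 1 are O(~renew_claim ⊃ sign_manifest) and O(renew_claim ⊃ sign_manifest); every ideal world satisfies ~renew_claim or renew_claim, so in either case sign_manifest holds — hence O(sign_manifest).
The contrapositive of premise 6 (O(~unfreeze_account ⊃ ~sign_manifest)) is O(sign_manifest ⊃ unfreeze_account), and O(sign_manifest) is already established, so O(unfreeze_account).
From O(unfreeze_account) and premise 7, O(unfreeze_account ⊃ ~inspect_certificate), we obtain O(~inspect_certificate).
Applying K to premise 10 (O(~inspect_certificate ⊃ ~retain_affidavit)) and O(~inspect_certificate) yields O(~retain_affidavit).
The contrapositive of premise 2 (O(~file_inventory ⊃ retain_affidavit)) is O(~retain_affidavit ⊃ file_inventory), and O(~retain_affidavit) is already established, so O(file_inventory).
Premise 5 is O(~register_policy ⊃ ~file_inventory); contrapositively O(file_inventory ⊃ register_policy). Since O(file_inventory) holds, K gives O(register_policy).
Premises 4, 8, 9, 11 do not contribute to this derivation.
Thus O(register_policy), which is F(~register_policy): ~register_policy is forbidden.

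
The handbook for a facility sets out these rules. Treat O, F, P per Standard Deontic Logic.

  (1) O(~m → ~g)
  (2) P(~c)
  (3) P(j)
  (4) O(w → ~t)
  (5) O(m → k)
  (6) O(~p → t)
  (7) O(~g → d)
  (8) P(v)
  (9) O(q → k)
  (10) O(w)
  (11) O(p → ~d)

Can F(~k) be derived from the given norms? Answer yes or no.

From premise 10 we have O(w).
From O(w) and premise 4, O(w → ~t), we obtain O(~t).
The contrapositive of premise 6 (O(~p → t)) is O(~t → p), and O(~t) is already established, so O(p).
From O(p) and premise 11, O(p → ~d), we obtain O(~d).
Premise 7, O(~g → d), contraposes to O(~d → g); with O(~d) we get O(g).
Premise 1, O(~m → ~g), contraposes to O(g → m); with O(g) we get O(m).
Premise 5 is O(m → k); since O(m), deontic closure gives O(k).
Premises 2, 3, 8, 9 do not contribute to this derivation.
So O(k) holds, i.e. F(~k). The claim follows.

Yes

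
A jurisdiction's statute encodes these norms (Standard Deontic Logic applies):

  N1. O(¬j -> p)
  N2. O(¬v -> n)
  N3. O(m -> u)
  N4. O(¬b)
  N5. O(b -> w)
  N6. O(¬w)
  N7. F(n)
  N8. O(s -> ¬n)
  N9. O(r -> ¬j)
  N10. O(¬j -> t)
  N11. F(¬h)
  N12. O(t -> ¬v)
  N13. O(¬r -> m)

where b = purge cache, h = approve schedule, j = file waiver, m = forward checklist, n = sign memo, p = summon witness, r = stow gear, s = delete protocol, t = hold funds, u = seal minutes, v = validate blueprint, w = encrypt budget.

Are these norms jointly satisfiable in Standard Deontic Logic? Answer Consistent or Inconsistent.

Consistent

Premise 5 is O(b -> w), but O(b) is not derivable from the premises, so it does not yield O(w).
So O(w) is not derivable, and the apparent clash with O(¬w) does not arise.
A world satisfying every obligation exists (e.g. b=false, h=true, j=true, m=true, n=false, p=false, r=false, s=false, t=false, u=true, v=true, w=false); no atom is both obligatory and forbidden, so the set is consistent.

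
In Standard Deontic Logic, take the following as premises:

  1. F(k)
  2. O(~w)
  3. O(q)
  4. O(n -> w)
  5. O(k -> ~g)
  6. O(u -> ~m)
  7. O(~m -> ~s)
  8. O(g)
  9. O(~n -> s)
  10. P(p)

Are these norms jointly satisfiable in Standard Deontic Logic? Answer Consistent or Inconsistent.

Consistent

Premise 5 is O(k -> ~g), but O(k) is not derivable from the premises, so it does not yield O(~g).
So O(~g) is not derivable, and the apparent clash with O(g) does not arise.
A world satisfying every obligation exists (e.g. g=true, k=false, m=true, n=false, p=false, q=true, s=true, u=false, w=false); no atom is both obligatory and forbidden, so the set is consistent.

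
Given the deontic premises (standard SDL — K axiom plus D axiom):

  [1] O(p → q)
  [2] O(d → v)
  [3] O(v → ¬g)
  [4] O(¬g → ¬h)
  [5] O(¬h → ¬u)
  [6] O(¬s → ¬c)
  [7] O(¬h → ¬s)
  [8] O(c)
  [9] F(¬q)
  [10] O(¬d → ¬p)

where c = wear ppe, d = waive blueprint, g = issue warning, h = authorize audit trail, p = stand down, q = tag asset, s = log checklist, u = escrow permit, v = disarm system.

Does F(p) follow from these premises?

From premise 8 we have O(c).
Premise 6 is O(¬s → ¬c); contrapositively O(c → s). Since O(c) holds, K gives O(s).
Premise 7, O(¬h → ¬s), contraposes to O(s → h); with O(s) we get O(h).
Premise 4 is O(¬g → ¬h); contrapositively O(h → g). Since O(h) holds, K gives O(g).
Premise 3 is O(v → ¬g); contrapositively O(g → ¬v). Since O(g) holds, K gives O(¬v).
Premise 2 is O(d → v); contrapositively O(¬v → ¬d). Since O(¬v) holds, K gives O(¬d).
Applying K to premise 10 (O(¬d → ¬p)) and O(¬d) yields O(¬p).
Premises 1, 5, 9 do not contribute to this derivation.
So O(¬p) holds, i.e. F(p). The claim follows.

Yes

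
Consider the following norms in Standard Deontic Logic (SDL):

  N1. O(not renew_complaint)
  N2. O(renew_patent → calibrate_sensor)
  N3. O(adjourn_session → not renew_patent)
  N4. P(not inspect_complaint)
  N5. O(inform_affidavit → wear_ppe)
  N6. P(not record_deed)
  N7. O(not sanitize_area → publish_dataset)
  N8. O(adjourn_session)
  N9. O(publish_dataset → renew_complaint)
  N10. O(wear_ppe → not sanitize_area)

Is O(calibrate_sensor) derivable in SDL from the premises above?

Premise 2 is O(renew_patent → calibrate_sensor), but O(renew_patent) is not derivable from the premises, so it does not yield O(calibrate_sensor).
No other premise forces O(calibrate_sensor). An ideal world satisfying every premise can still have calibrate_sensor false, so O(calibrate_sensor) is not derivable.

No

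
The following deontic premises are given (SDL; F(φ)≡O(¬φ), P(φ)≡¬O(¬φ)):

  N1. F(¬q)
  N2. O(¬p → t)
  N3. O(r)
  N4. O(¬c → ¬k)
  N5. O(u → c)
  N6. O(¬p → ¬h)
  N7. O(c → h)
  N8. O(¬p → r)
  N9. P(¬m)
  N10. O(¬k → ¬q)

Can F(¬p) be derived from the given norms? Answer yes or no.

Premise 1 is F(¬q), i.e. O(q).
Premise 10 is O(¬k → ¬q); contrapositively O(q → k). Since O(q) holds, K gives O(k).
Premise 4, O(¬c → ¬k), contraposes to O(k → c); with O(k) we get O(c).
With premise 7, O(c → h), the K-axiom yields O(h).
The contrapositive of premise 6 (O(¬p → ¬h)) is O(h → p), and O(h) is already established, so O(p).
Premises 2, 3, 5, 8, 9 do not contribute to this derivation.
So O(p) holds, i.e. F(¬p). The claim follows.

Yes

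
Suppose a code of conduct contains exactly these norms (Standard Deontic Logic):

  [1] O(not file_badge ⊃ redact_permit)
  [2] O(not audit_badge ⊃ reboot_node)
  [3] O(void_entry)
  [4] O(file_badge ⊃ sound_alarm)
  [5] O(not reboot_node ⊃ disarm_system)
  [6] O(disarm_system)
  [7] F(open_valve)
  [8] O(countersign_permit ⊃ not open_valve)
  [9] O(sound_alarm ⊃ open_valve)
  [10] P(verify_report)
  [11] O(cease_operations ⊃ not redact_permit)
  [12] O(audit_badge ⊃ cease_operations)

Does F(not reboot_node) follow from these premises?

Premise 7, F(open_valve), is equivalent to O(not open_valve).
Premise 9 is O(sound_alarm ⊃ open_valve); contrapositively O(not open_valve ⊃ not sound_alarm). Since O(not open_valve) holds, K gives O(not sound_alarm).
The contrapositive of premise 4 (O(file_badge ⊃ sound_alarm)) is O(not sound_alarm ⊃ not file_badge), and O(not sound_alarm) is already established, so O(not file_badge).
With premise 1, O(not file_badge ⊃ redact_permit), the K-axiom yields O(redact_permit).
Premise 11, O(cease_operations ⊃ not redact_permit), contraposes to O(redact_permit ⊃ not cease_operations); with O(redact_permit) we get O(not cease_operations).
Premise 12 is O(audit_badge ⊃ cease_operations); contrapositively O(not cease_operations ⊃ not audit_badge). Since O(not cease_operations) holds, K gives O(not audit_badge).
Premise 2 is O(not audit_badge ⊃ reboot_node); since O(not audit_badge), deontic closure gives O(reboot_node).
Premises 3, 5, 6, 8, 10 do not contribute to this derivation.
So O(reboot_node) holds, i.e. F(not reboot_node). The claim follows.

Yes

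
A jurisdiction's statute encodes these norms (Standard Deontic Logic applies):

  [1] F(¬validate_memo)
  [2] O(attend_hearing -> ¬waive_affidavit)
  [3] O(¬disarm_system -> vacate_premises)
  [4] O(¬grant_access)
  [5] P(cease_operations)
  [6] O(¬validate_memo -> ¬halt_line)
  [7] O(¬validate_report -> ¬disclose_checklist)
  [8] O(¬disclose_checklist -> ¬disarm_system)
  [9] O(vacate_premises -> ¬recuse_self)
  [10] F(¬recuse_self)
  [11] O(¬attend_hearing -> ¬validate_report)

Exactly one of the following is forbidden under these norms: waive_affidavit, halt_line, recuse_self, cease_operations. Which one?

Premise 10 is F(¬recuse_self), i.e. O(recuse_self).
The contrapositive of premise 9 (O(vacate_premises -> ¬recuse_self)) is O(recuse_self -> ¬vacate_premises), and O(recuse_self) is already established, so O(¬vacate_premises).
Premise 3, O(¬disarm_system -> vacate_premises), contraposes to O(¬vacate_premises -> disarm_system); with O(¬vacate_premises) we get O(disarm_system).
The contrapositive of premise 8 (O(¬disclose_checklist -> ¬disarm_system)) is O(disarm_system -> disclose_checklist), and O(disarm_system) is already established, so O(disclose_checklist).
Premise 7, O(¬validate_report -> ¬disclose_checklist), contraposes to O(disclose_checklist -> validate_report); with O(disclose_checklist) we get O(validate_report).
The contrapositive of premise 11 (O(¬attend_hearing -> ¬validate_report)) is O(validate_report -> attend_hearing), and O(validate_report) is already established, so O(attend_hearing).
Applying K to premise 2 (O(attend_hearing -> ¬waive_affidavit)) and O(attend_hearing) yields O(¬waive_affidavit).
So O(¬waive_affidavit) holds, i.e. waive_affidavit is forbidden. None of the other listed options is forbidden under the premises.

waive_affidavit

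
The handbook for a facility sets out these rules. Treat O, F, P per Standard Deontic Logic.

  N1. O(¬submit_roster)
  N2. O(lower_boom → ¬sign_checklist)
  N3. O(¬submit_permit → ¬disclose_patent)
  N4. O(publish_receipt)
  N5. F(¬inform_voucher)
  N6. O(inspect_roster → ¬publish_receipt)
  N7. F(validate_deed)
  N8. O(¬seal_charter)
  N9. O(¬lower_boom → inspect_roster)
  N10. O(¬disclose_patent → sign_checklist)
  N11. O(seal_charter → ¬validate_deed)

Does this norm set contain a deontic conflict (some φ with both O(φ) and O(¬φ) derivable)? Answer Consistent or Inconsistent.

Premise 11 is O(seal_charter → ¬validate_deed); even if O(¬validate_deed) held, inferring O(seal_charter) would be affirming the consequent — invalid.
So O(seal_charter) is not derivable, and the apparent clash with O(¬seal_charter) does not arise.
A world satisfying every obligation exists (e.g. disclose_patent=true, inform_voucher=true, inspect_roster=false, lower_boom=true, publish_receipt=true, seal_charter=false, sign_checklist=false, submit_permit=true, submit_roster=false, validate_deed=false); no atom is both obligatory and forbidden, so the set is consistent.

Consistent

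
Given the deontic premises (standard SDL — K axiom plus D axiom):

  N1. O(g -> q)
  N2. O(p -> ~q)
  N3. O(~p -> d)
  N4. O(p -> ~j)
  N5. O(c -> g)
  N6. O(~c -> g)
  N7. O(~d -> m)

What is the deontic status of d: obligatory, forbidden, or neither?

Premises 6 and 5 are O(~c -> g) and O(c -> g); every ideal world satisfies ~c or c, so in either case g holds — hence O(g).
Applying K to premise 1 (O(g -> q)) and O(g) yields O(q).
The contrapositive of premise 2 (O(p -> ~q)) is O(q -> ~p), and O(q) is already established, so O(~p).
Applying K to premise 3 (O(~p -> d)) and O(~p) yields O(d).
Premises 4, 7 do not contribute to this derivation.
Hence d is obligatory.

Obligatory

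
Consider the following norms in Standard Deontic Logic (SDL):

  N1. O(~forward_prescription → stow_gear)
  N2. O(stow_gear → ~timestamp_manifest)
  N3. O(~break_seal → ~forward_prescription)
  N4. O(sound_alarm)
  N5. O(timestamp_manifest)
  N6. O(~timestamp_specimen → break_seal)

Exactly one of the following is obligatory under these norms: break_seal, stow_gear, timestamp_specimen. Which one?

Premise 5 states O(timestamp_manifest) outright.
Premise 2, O(stow_gear → ~timestamp_manifest), contraposes to O(timestamp_manifest → ~stow_gear); with O(timestamp_manifest) we get O(~stow_gear).
Premise 1 is O(~forward_prescription → stow_gear); contrapositively O(~stow_gear → forward_prescription). Since O(~stow_gear) holds, K gives O(forward_prescription).
Premise 3 is O(~break_seal → ~forward_prescription); contrapositively O(forward_prescription → break_seal). Since O(forward_prescription) holds, K gives O(break_seal).
So O(break_seal) holds — break_seal is obligatory. None of the other listed options is made obligatory by any chain of premises.

break_seal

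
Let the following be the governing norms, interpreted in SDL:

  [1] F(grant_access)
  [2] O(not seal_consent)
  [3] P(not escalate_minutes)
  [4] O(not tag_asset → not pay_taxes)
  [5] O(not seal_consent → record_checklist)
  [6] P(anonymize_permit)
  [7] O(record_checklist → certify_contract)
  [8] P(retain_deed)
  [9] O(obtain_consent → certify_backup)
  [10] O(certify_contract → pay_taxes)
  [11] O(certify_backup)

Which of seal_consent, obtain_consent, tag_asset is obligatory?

tag_asset

Premise 2 states O(not seal_consent) outright.
Premise 5 is O(not seal_consent → record_checklist); since O(not seal_consent), deontic closure gives O(record_checklist).
From O(record_checklist) and premise 7, O(record_checklist → certify_contract), we obtain O(certify_contract).
With premise 10, O(certify_contract → pay_taxes), the K-axiom yields O(pay_taxes).
Premise 4 is O(not tag_asset → not pay_taxes); contrapositively O(pay_taxes → tag_asset). Since O(pay_taxes) holds, K gives O(tag_asset).
So O(tag_asset) holds — tag_asset is obligatory. None of the other listed options is made obligatory by any chain of premises.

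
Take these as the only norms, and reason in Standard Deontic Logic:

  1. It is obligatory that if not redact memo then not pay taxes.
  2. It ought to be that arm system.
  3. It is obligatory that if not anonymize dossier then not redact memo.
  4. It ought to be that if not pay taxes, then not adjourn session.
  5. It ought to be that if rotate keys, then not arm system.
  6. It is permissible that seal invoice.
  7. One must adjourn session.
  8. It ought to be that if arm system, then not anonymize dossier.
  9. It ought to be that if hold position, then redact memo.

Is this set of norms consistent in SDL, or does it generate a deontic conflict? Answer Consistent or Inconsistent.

Inconsistent

Premise 7 states O(adjourn_session) outright.
The contrapositive of premise 4 (O(¬pay_taxes → ¬adjourn_session)) is O(adjourn_session → pay_taxes), and O(adjourn_session) is already established, so O(pay_taxes).
Premise 1 is O(¬redact_memo → ¬pay_taxes); contrapositively O(pay_taxes → redact_memo). Since O(pay_taxes) holds, K gives O(redact_memo).
Premise 3 is O(¬anonymize_dossier → ¬redact_memo); contrapositively O(redact_memo → anonymize_dossier). Since O(redact_memo) holds, K gives O(anonymize_dossier).
Premise 8, O(arm_system → ¬anonymize_dossier), contraposes to O(anonymize_dossier → ¬arm_system); with O(anonymize_dossier) we get O(¬arm_system).
Yet premise 2 states O(arm_system).
We now have both O(¬arm_system) and O(arm_system) — arm_system is simultaneously obligatory and forbidden, violating the D-axiom.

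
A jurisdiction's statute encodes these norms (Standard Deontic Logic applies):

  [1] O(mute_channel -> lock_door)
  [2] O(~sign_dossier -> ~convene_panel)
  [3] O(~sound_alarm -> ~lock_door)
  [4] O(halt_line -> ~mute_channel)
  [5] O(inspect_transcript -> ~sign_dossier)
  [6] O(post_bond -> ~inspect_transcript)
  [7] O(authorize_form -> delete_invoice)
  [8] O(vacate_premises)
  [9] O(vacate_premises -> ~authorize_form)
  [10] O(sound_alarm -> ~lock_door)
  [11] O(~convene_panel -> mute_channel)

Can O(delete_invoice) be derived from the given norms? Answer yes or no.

No

Premise 7 is O(authorize_form -> delete_invoice), but O(authorize_form) is not derivable from the premises, so it does not yield O(delete_invoice).
No other premise forces O(delete_invoice). An ideal world satisfying every premise can still have delete_invoice false, so O(delete_invoice) is not derivable.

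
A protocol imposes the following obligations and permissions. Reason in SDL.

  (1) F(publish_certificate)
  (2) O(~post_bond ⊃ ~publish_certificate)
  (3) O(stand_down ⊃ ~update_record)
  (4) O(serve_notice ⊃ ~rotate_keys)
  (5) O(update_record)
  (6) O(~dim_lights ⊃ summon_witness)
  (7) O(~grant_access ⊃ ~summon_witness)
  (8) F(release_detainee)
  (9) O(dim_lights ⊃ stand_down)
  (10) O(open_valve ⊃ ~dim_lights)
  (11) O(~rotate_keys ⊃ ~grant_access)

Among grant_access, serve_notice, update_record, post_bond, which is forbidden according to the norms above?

serve_notice

From premise 5 we have O(update_record).
Premise 3 is O(stand_down ⊃ ~update_record); contrapositively O(update_record ⊃ ~stand_down). Since O(update_record) holds, K gives O(~stand_down).
The contrapositive of premise 9 (O(dim_lights ⊃ stand_down)) is O(~stand_down ⊃ ~dim_lights), and O(~stand_down) is already established, so O(~dim_lights).
Applying K to premise 6 (O(~dim_lights ⊃ summon_witness)) and O(~dim_lights) yields O(summon_witness).
Premise 7 is O(~grant_access ⊃ ~summon_witness); contrapositively O(summon_witness ⊃ grant_access). Since O(summon_witness) holds, K gives O(grant_access).
Premise 11, O(~rotate_keys ⊃ ~grant_access), contraposes to O(grant_access ⊃ rotate_keys); with O(grant_access) we get O(rotate_keys).
Premise 4 is O(serve_notice ⊃ ~rotate_keys); contrapositively O(rotate_keys ⊃ ~serve_notice). Since O(rotate_keys) holds, K gives O(~serve_notice).
So O(~serve_notice) holds, i.e. serve_notice is forbidden. None of the other listed options is forbidden under the premises.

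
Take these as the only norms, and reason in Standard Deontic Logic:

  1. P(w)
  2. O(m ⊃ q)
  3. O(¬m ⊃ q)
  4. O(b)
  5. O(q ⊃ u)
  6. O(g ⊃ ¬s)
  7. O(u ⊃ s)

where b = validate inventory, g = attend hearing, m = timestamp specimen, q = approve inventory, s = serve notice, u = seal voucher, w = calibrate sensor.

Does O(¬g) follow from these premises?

Premises 2 and 3 are O(m ⊃ q) and O(¬m ⊃ q); every ideal world satisfies m or ¬m, so in either case q holds — hence O(q).
With premise 5, O(q ⊃ u), the K-axiom yields O(u).
Applying K to premise 7 (O(u ⊃ s)) and O(u) yields O(s).
Premise 6, O(g ⊃ ¬s), contraposes to O(s ⊃ ¬g); with O(s) we get O(¬g).
Premises 1, 4 do not contribute to this derivation.
So O(¬g) follows.

Yes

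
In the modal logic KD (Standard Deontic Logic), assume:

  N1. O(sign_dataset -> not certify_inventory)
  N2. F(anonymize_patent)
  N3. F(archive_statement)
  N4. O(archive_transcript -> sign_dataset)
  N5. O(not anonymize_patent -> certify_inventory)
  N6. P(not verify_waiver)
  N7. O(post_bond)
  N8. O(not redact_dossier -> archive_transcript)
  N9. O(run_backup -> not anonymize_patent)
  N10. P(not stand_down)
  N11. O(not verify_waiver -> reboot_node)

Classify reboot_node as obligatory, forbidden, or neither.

Neither

Premise 11 is O(not verify_waiver -> reboot_node), but O(not verify_waiver) is not derivable from the premises (the permission P(not verify_waiver) asserts only not O(verify_waiver), not O(not verify_waiver)), so it does not yield O(reboot_node).
No premise or chain of K-axiom applications forces O(reboot_node), and none forces O(not reboot_node). So reboot_node is neither obligatory nor forbidden under these norms.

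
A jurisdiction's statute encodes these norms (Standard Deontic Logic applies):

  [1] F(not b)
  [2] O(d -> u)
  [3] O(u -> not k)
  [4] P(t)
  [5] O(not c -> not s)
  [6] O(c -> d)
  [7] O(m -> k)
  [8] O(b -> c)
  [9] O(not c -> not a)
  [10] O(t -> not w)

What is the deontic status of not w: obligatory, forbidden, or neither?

Premise 10 is O(t -> not w), but O(t) is not derivable from the premises (the permission P(t) asserts only not O(not t), not O(t)), so it does not yield O(not w).
No premise or chain of K-axiom applications forces O(not w), and none forces O(w). So not w is neither obligatory nor forbidden under these norms.

Neither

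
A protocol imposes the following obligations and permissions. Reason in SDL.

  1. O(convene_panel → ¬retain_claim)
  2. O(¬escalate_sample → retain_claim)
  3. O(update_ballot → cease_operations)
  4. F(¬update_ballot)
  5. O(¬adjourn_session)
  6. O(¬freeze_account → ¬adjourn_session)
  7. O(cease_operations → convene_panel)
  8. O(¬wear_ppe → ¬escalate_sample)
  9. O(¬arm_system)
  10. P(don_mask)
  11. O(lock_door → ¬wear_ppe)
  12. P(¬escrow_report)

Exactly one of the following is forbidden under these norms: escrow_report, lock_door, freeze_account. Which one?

Premise 4 is F(¬update_ballot), i.e. O(update_ballot).
Applying K to premise 3 (O(update_ballot → cease_operations)) and O(update_ballot) yields O(cease_operations).
With premise 7, O(cease_operations → convene_panel), the K-axiom yields O(convene_panel).
From O(convene_panel) and premise 1, O(convene_panel → ¬retain_claim), we obtain O(¬retain_claim).
Premise 2 is O(¬escalate_sample → retain_claim); contrapositively O(¬retain_claim → escalate_sample). Since O(¬retain_claim) holds, K gives O(escalate_sample).
Premise 8, O(¬wear_ppe → ¬escalate_sample), contraposes to O(escalate_sample → wear_ppe); with O(escalate_sample) we get O(wear_ppe).
Premise 11 is O(lock_door → ¬wear_ppe); contrapositively O(wear_ppe → ¬lock_door). Since O(wear_ppe) holds, K gives O(¬lock_door).
So O(¬lock_door) holds, i.e. lock_door is forbidden. None of the other listed options is forbidden under the premises.

lock_door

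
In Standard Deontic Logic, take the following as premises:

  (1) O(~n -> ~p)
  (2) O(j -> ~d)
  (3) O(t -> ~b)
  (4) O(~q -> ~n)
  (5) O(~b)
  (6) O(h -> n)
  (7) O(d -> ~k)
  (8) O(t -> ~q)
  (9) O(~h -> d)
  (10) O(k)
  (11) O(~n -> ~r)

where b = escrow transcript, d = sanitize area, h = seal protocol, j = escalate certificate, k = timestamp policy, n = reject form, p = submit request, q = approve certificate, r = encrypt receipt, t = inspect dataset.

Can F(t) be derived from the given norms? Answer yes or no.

Yes

From premise 10 we have O(k).
The contrapositive of premise 7 (O(d -> ~k)) is O(k -> ~d), and O(k) is already established, so O(~d).
The contrapositive of premise 9 (O(~h -> d)) is O(~d -> h), and O(~d) is already established, so O(h).
Applying K to premise 6 (O(h -> n)) and O(h) yields O(n).
The contrapositive of premise 4 (O(~q -> ~n)) is O(n -> q), and O(n) is already established, so O(q).
Premise 8, O(t -> ~q), contraposes to O(q -> ~t); with O(q) we get O(~t).
Premises 1, 2, 3, 5, 11 do not contribute to this derivation.
So O(~t) holds, i.e. F(t). The claim follows.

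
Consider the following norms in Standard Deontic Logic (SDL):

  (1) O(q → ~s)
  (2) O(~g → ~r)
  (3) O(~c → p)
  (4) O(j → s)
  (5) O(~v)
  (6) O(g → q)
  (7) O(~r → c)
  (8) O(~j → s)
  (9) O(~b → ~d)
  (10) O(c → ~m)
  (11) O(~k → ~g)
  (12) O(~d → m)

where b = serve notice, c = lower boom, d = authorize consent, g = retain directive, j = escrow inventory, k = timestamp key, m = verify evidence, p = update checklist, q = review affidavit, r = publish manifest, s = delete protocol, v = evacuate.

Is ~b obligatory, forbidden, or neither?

Forbidden

Premises 8 and 4 cover both cases: O(~j → s) and O(j → s). Since ~j ∨ j is a tautology, O(s) follows.
Premise 1 is O(q → ~s); contrapositively O(s → ~q). Since O(s) holds, K gives O(~q).
The contrapositive of premise 6 (O(g → q)) is O(~q → ~g), and O(~q) is already established, so O(~g).
With premise 2, O(~g → ~r), the K-axiom yields O(~r).
Applying K to premise 7 (O(~r → c)) and O(~r) yields O(c).
Applying K to premise 10 (O(c → ~m)) and O(c) yields O(~m).
Premise 12, O(~d → m), contraposes to O(~m → d); with O(~m) we get O(d).
Premise 9, O(~b → ~d), contraposes to O(d → b); with O(d) we get O(b).
Premises 3, 5, 11 do not contribute to this derivation.
Thus O(b), which is F(~b): ~b is forbidden.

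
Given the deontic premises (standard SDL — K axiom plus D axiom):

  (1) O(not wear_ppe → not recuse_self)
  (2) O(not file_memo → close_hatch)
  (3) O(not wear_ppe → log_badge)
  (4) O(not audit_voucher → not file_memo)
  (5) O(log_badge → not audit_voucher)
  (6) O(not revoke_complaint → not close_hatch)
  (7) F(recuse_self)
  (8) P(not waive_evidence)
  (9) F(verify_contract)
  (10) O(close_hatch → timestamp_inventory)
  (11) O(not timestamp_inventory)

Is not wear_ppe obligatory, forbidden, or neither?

Forbidden

From premise 11 we have O(not timestamp_inventory).
The contrapositive of premise 10 (O(close_hatch → timestamp_inventory)) is O(not timestamp_inventory → not close_hatch), and O(not timestamp_inventory) is already established, so O(not close_hatch).
Premise 2, O(not file_memo → close_hatch), contraposes to O(not close_hatch → file_memo); with O(not close_hatch) we get O(file_memo).
The contrapositive of premise 4 (O(not audit_voucher → not file_memo)) is O(file_memo → audit_voucher), and O(file_memo) is already established, so O(audit_voucher).
Premise 5 is O(log_badge → not audit_voucher); contrapositively O(audit_voucher → not log_badge). Since O(audit_voucher) holds, K gives O(not log_badge).
The contrapositive of premise 3 (O(not wear_ppe → log_badge)) is O(not log_badge → wear_ppe), and O(not log_badge) is already established, so O(wear_ppe).
Premises 1, 6, 7, 8, 9 do not contribute to this derivation.
Thus O(wear_ppe), which is F(not wear_ppe): not wear_ppe is forbidden.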